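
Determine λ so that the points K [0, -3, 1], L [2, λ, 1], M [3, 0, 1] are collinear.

-1

Collinearity requires KL × KM = 0; each component is linear in λ.
The z-component gives (-3)λ + (-3) = 0, so λ = -1.
The remaining components then also vanish.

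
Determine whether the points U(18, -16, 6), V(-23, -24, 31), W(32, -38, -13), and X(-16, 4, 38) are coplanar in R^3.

With U as base: UV = (-41, -8, 25), UW = (14, -22, -19), UX = (-34, 20, 32).
UW × UX = (-324, 198, -468).
UV · (UW × UX) = 0.
The scalar triple product vanishes, so the four points are coplanar.

Yes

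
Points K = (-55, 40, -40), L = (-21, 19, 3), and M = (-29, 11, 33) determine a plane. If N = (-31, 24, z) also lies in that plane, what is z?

The plane through K, L, M has equation −286x − 1364y − 440z = -21230.
Substituting N: (-440)z + (-23870) = -21230, so z = -6.

-6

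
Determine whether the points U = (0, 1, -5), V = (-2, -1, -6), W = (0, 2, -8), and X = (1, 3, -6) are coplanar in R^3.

A normal to the plane through U, V, W is n = UV × UW = (7, -6, -2).
The plane has equation n·P = 4. For X: n·X = 1.
1 ≠ 4, so X is off the plane.

No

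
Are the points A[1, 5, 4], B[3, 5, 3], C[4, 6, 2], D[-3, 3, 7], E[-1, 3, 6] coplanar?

The plane through A, B, C has normal n = AB × AC = (1, 1, 2) and equation n·P = 14.
Checking the remaining points: n·D = 14, n·E = 14.
All equal 14, so all 5 points lie in one plane.

Yes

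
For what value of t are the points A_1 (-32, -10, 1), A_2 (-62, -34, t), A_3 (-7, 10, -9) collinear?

13

Direction A_1A_3 = (25, 20, -10). From the x-coordinate of A_2, the parameter along the line is τ = (-62 − (-32))/25 = -6/5.
Then t = 1 + (-6/5)·(-10) = 13.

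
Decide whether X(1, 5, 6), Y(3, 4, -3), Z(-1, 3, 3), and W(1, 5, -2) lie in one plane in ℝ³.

No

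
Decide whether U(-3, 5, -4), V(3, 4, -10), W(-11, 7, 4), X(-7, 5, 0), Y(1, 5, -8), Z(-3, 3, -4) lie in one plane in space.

Yes

The plane through U, V, W has normal n = UV × UW = (4, 0, 4) and equation n·P = -28.
Checking the remaining points: n·X = -28, n·Y = -28, n·Z = -28.
All equal -28, so all 6 points lie in one plane.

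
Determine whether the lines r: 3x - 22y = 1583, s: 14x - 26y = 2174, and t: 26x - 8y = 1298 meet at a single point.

Yes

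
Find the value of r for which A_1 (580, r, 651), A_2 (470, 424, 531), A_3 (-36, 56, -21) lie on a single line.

Collinearity requires A_1A_2 × A_1A_3 = 0; each component is linear in r.
The x-component gives (552)r + (-278208) = 0, so r = 504.
The remaining components then also vanish.

504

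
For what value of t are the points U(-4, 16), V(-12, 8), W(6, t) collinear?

Collinearity: (W − U) must be parallel to (V − U) = (-8, -8).
Cross-multiplying the components: (t − 16)·(-8) = (10)·(-8).
Solving gives t = 26.

26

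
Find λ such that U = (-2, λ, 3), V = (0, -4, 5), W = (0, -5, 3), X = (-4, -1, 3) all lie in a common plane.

-3

Coplanarity ⇔ det[UV; UW; UX] = 0.
Expanding, this is linear in λ: (-8)λ + (-24) = 0.
So λ = -3.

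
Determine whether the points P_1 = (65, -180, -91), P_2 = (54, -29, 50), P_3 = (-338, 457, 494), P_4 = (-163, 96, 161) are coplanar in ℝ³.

Yes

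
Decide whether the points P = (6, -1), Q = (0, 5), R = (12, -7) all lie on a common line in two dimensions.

Yes

PQ = (-6, 6), PR = (6, -6).
Twice the signed area of △PQR is (-6)(-6) − (6)(6) = 0.
The triangle is degenerate (zero area), so the points are collinear.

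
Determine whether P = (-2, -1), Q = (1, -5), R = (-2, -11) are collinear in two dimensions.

No

PQ = (3, -4), PR = (0, -10).
If collinear, PR would be a scalar multiple of PQ. But (3)·(-10) ≠ (-4)·(0) (difference -30), so they are not parallel; the points are not collinear.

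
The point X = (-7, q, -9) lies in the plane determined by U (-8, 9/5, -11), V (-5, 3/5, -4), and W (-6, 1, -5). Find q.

The plane through U, V, W has equation −(8/5)x − 4y = 28/5.
Substituting X: (-4)q + (56/5) = 28/5, so q = 7/5.

7/5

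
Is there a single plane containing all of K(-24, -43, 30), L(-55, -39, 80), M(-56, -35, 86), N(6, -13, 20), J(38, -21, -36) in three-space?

The plane through K, L, M has normal n = KL × KM = (-176, 136, -120) and equation n·P = -5224.
Checking the remaining points: n·N = -5224, n·J = -5224.
All equal -5224, so all 5 points lie in one plane.

Yes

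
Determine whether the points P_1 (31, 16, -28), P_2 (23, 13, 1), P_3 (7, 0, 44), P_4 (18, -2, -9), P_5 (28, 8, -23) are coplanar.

No

The plane through P_1, P_2, P_3 has normal n = P_1P_2 × P_1P_3 = (248, -120, 56) and equation n·P = 4200.
Checking the remaining points: n·P_4 = 4200, n·P_5 = 4696.
Since n·P_5 = 4696 ≠ 4200, P_5 is off the plane and the points are not all coplanar.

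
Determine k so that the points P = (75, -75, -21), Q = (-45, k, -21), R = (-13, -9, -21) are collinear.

15

Collinearity requires PQ × PR = 0; each component is linear in k.
The z-component gives (88)k + (-1320) = 0, so k = 15.
The remaining components then also vanish.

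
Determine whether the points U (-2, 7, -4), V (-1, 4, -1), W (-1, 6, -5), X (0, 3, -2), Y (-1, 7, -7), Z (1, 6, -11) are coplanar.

Yes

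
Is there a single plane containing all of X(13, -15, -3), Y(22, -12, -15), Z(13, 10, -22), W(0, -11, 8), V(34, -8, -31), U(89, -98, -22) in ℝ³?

The plane through X, Y, Z has normal n = XY × XZ = (243, 171, 225) and equation n·P = -81.
Checking the remaining points: n·W = -81, n·V = -81, n·U = -81.
All equal -81, so all 6 points lie in one plane.

Yes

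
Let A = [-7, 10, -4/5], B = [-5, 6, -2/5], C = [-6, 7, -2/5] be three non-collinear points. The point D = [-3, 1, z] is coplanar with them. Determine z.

1/5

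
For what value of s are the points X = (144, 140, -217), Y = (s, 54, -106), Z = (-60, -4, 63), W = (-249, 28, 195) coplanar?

90

Normal to plane XZW: n = (-27968, -25992, -33744); plane equation n·P = -343824.
Requiring n·Y = -343824: (-27968)s + (2173296) = -343824.
So s = 90.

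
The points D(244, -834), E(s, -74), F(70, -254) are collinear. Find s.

The three points are collinear iff det[DE; DF] = 0.
This determinant is linear in s: (580)s + (-9280) = 0, so s = 16.

16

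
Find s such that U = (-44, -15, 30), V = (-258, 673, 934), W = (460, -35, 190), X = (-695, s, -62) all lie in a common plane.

91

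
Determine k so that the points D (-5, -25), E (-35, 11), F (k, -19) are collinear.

The three points are collinear iff det[DE; DF] = 0.
This determinant is linear in k: (-36)k + (-360) = 0, so k = -10.

-10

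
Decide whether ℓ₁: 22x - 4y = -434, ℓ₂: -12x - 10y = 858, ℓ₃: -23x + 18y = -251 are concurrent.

Yes

Intersecting ℓ₁ and ℓ₂: solving the 2×2 system gives (x, y) = (-29, -51).
Substitute into ℓ₃: (-23)(-29) + (18)(-51) = -251.
This equals -251, so (-29, -51) lies on all three lines and they are concurrent.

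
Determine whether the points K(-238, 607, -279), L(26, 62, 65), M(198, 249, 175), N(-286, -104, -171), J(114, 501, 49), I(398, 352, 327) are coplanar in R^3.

The plane through K, L, M has normal n = KL × KM = (-124278, 30128, 143108) and equation n·P = 7938728.
Checking the remaining points: n·N = 7938728, n·J = 7938728, n·I = 7938728.
All equal 7938728, so all 6 points lie in one plane.

Yes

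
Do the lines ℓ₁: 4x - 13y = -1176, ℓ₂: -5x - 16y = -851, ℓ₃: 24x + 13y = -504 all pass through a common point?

No

Intersecting ℓ₁ and ℓ₂: solving the 2×2 system gives (x, y) = (-7753/129, 9284/129).
Substitute into ℓ₃: (24)(-7753/129) + (13)(9284/129) = -65380/129.
But ℓ₃ requires -504 ≠ -65380/129, so the three lines have no common point.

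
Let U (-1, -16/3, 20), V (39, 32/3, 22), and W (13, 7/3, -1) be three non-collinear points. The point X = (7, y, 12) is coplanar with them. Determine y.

-4/3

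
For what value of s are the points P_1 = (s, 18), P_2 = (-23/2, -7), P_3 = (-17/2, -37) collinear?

-14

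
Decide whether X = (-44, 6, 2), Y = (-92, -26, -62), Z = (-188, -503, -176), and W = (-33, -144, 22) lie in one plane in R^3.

Yes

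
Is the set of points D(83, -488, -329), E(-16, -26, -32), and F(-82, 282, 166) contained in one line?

Yes

DE = (-99, 462, 297), DF = (-165, 770, 495).
DE × DF = (0, 0, 0).
The cross product vanishes, so the three points are collinear.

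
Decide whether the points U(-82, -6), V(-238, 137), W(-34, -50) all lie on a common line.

Yes

UV = (-156, 143), UW = (48, -44).
det[UV; UW] = (-156)(-44) − (143)(48) = 0.
The determinant is zero, so the points are collinear.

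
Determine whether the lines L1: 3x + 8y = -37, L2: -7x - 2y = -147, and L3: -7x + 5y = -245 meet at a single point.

Intersecting L1 and L2: solving the 2×2 system gives (x, y) = (25, -14).
Substitute into L3: (-7)(25) + (5)(-14) = -245.
This equals -245, so (25, -14) lies on all three lines and they are concurrent.

Yes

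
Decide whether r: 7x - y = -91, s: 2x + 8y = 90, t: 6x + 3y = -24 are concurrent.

Yes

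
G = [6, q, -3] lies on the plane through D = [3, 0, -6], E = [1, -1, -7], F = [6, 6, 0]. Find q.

3

A normal to the plane is n = DE × DF = (0, 9, -9).
G lies in the plane iff n · DG = 0.
This gives (9)q + (-27) = 0, so q = 3.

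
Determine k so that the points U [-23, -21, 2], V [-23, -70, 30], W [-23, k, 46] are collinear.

Direction UV = (0, -49, 28). From the z-coordinate of W, the parameter along the line is τ = (46 − 2)/28 = 11/7.
Then k = (-21) + 11/7·(-49) = -98.

-98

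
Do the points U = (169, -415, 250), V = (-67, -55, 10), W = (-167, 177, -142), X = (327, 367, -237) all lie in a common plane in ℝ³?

The four points are coplanar iff the 3×3 determinant with rows UV, UW, UX is zero.
Rows: (-236, 360, -240), (-336, 592, -392), (158, 782, -487).
Expanding along the first row: (-236)(18240) − (360)(225568) + (-240)(-356288) = 0.
Zero determinant ⇒ coplanar.

Yes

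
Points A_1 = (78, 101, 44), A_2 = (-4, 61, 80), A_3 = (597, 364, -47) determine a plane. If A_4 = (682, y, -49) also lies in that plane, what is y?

A normal to the plane is n = A_1A_2 × A_1A_3 = (-5828, 11222, -806).
A_4 lies in the plane iff n · A_1A_4 = 0.
This gives (11222)y + (-4578576) = 0, so y = 408.

408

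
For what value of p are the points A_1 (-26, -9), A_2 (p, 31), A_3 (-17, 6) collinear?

Collinearity: (A_2 − A_1) must be parallel to (A_3 − A_1) = (9, 15).
Cross-multiplying the components: (p − (-26))·(15) = (40)·(9).
Solving gives p = -2.

-2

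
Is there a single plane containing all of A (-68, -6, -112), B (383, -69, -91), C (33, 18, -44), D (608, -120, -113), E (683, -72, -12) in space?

The plane through A, B, C has normal n = AB × AC = (-4788, -28547, 17187) and equation n·P = -1428078.
Checking the remaining points: n·D = -1427595, n·E = -1421064.
Since n·D = -1427595 ≠ -1428078, D is off the plane and the points are not all coplanar.

No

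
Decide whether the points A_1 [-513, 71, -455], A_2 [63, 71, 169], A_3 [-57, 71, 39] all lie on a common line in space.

Yes

A_1A_2 = (576, 0, 624), A_1A_3 = (456, 0, 494).
Each component of A_1A_3 is 19/24 times the corresponding component of A_1A_2, so A_1A_3 = 19/24·A_1A_2 and the points are collinear.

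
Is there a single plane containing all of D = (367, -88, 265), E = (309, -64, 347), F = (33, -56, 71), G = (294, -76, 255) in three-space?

No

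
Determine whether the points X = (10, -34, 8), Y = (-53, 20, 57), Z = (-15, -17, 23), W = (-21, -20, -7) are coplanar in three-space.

The four points are coplanar iff the 3×3 determinant with rows XY, XZ, XW is zero.
Rows: (-63, 54, 49), (-25, 17, 15), (-31, 14, -15).
Expanding along the first row: (-63)(-465) − (54)(840) + (49)(177) = -7392.
Nonzero ⇒ not coplanar.

No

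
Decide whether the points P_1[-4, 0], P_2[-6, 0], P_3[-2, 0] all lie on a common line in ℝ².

Yes

P_1P_2 = (-2, 0), P_1P_3 = (2, 0).
Checking proportionality: P_1P_3 = -1·P_1P_2, so the vectors are parallel and the points are collinear.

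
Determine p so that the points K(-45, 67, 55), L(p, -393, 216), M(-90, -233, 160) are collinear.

Direction KM = (-45, -300, 105). From the y-coordinate of L, the parameter along the line is τ = (-393 − 67)/(-300) = 23/15.
Then p = (-45) + 23/15·(-45) = -114.

-114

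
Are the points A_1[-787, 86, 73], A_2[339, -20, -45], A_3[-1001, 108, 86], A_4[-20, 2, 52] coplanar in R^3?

With A_1 as base: A_1A_2 = (1126, -106, -118), A_1A_3 = (-214, 22, 13), A_1A_4 = (767, -84, -21).
A_1A_3 × A_1A_4 = (630, 5477, 1102).
A_1A_2 · (A_1A_3 × A_1A_4) = -1218.
Since -1218 ≠ 0, the four points are not coplanar.

No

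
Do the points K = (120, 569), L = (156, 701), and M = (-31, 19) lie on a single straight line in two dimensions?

No

KL = (36, 132), KM = (-151, -550).
Twice the signed area of △KLM is (36)(-550) − (132)(-151) = 132.
The area is nonzero, so the three points are not collinear.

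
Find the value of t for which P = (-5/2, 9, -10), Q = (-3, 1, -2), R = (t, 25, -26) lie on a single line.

-3/2

Direction PQ = (-1/2, -8, 8). From the y-coordinate of R, the parameter along the line is τ = (25 − 9)/(-8) = -2.
Then t = (-5/2) + (-2)·(-1/2) = -3/2.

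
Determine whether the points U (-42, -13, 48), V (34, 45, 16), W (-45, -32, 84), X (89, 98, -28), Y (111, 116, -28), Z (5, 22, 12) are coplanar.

No

The plane through U, V, W has normal n = UV × UW = (1480, -2640, -1270) and equation n·P = -88800.
Checking the remaining points: n·X = -91440, n·Y = -106400, n·Z = -65920.
Since n·X = -91440 ≠ -88800, X is off the plane and the points are not all coplanar.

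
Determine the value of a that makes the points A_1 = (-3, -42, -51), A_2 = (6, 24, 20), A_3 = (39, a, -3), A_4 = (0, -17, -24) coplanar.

The points are coplanar iff A_1A_2 · (A_1A_3 × A_1A_4) = 0.
Expanding, this is linear in a: (30)a + (-330) = 0.
So a = 11.

11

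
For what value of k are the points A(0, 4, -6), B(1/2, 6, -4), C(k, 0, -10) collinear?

Direction AB = (1/2, 2, 2). From the y-coordinate of C, the parameter along the line is τ = (0 − 4)/2 = -2.
Then k = 0 + (-2)·(1/2) = -1.

-1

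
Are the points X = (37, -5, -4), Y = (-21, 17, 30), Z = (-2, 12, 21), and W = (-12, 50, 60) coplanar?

A normal to the plane through X, Y, Z is n = XY × XZ = (-28, 124, -128).
The plane has equation n·P = -1144. For W: n·W = -1144.
Equal, so W lies in the plane and all four are coplanar.

Yes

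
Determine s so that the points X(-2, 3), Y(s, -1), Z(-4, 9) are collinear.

-2/3

The three points are collinear iff det[XY; XZ] = 0.
This determinant is linear in s: (6)s + (4) = 0, so s = -2/3.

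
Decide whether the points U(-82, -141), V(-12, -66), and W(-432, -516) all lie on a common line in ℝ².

Yes

UV = (70, 75), UW = (-350, -375).
Checking proportionality: UW = -5·UV, so the vectors are parallel and the points are collinear.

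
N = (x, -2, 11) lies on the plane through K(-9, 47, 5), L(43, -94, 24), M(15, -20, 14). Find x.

Coplanarity requires KL · (KM × KN) = 0.
KL = (52, -141, 19), KM = (24, -67, 9); the triple product is linear in x with coefficient 4 and constant term 24.
Setting it to zero: x = -6.

-6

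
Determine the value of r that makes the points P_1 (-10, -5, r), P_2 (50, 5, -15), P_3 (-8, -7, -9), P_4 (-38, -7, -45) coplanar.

The points are coplanar iff P_1P_2 · (P_1P_3 × P_1P_4) = 0.
Expanding, this is linear in r: (360)r + (8640) = 0.
So r = -24.

-24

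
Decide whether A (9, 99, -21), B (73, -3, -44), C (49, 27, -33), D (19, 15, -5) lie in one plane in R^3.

Yes

The four points are coplanar iff the 3×3 determinant with rows AB, AC, AD is zero.
Rows: (64, -102, -23), (40, -72, -12), (10, -84, 16).
Expanding along the first row: (64)(-2160) − (-102)(760) + (-23)(-2640) = 0.
Zero determinant ⇒ coplanar.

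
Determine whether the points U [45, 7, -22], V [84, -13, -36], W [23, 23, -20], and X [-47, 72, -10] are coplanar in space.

No

The four points are coplanar iff the 3×3 determinant with rows UV, UW, UX is zero.
Rows: (39, -20, -14), (-22, 16, 2), (-92, 65, 12).
Expanding along the first row: (39)(62) − (-20)(-80) + (-14)(42) = 230.
Nonzero ⇒ not coplanar.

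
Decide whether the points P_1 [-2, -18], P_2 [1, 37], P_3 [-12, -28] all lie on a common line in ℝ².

P_1P_2 = (3, 55), P_1P_3 = (-10, -10).
Twice the signed area of △P_1P_2P_3 is (3)(-10) − (55)(-10) = 520.
The area is nonzero, so the three points are not collinear.

No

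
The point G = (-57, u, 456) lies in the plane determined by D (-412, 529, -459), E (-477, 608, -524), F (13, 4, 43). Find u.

36

Coplanarity requires DE · (DF × DG) = 0.
DE = (-65, 79, -65), DF = (425, -525, 502); the triple product is linear in u with coefficient 5005 and constant term -180180.
Setting it to zero: u = 36.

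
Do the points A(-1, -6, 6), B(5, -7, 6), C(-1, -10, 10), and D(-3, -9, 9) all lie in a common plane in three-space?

With A as base: AB = (6, -1, 0), AC = (0, -4, 4), AD = (-2, -3, 3).
AC × AD = (0, -8, -8).
AB · (AC × AD) = 8.
Since 8 ≠ 0, the four points are not coplanar.

No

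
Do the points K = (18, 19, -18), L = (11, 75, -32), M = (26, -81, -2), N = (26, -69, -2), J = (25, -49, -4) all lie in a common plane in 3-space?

The plane through K, L, M has normal n = KL × KM = (-504, 0, 252) and equation n·P = -13608.
Checking the remaining points: n·N = -13608, n·J = -13608.
All equal -13608, so all 5 points lie in one plane.

Yes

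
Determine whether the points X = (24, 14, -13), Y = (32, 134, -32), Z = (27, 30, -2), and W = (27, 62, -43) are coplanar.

No

A normal to the plane through X, Y, Z is n = XY × XZ = (1624, -145, -232).
The plane has equation n·P = 39962. For W: n·W = 44834.
44834 ≠ 39962, so W is off the plane.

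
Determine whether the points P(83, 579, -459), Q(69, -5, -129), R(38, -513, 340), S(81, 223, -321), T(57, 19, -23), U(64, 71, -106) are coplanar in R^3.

No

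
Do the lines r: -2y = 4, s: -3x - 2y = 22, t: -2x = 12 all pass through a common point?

Lines aᵢx + bᵢy = cᵢ with pairwise distinct directions are concurrent exactly when det[aᵢ bᵢ cᵢ] = 0.
Here the determinant is 0.
It vanishes, so the lines are concurrent at (-6, -2).

Yes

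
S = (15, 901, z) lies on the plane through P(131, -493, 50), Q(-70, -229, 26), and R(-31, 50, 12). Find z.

-34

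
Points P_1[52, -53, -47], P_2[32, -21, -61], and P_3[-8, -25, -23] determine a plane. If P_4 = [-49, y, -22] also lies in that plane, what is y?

10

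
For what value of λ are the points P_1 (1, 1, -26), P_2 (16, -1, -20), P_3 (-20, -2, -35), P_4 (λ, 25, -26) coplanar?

Normal to plane P_1P_2P_3: n = (36, 9, -87); plane equation n·P = 2307.
Requiring n·P_4 = 2307: (36)λ + (2487) = 2307.
So λ = -5.

-5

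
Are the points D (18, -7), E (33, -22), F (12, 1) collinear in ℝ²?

No

DE = (15, -15), DF = (-6, 8).
Twice the signed area of △DEF is (15)(8) − (-15)(-6) = 30.
The area is nonzero, so the three points are not collinear.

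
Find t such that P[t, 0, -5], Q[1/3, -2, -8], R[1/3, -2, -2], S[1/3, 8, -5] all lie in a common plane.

1/3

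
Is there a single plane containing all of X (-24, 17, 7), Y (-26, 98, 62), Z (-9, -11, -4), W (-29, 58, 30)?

No

A normal to the plane through X, Y, Z is n = XY × XZ = (649, 803, -1159).
The plane has equation n·P = -10038. For W: n·W = -7017.
-7017 ≠ -10038, so W is off the plane.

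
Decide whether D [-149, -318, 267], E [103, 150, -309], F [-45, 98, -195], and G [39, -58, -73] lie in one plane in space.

A normal to the plane through D, E, F is n = DE × DF = (23400, 56520, 56160).
The plane has equation n·P = -6465240. For G: n·G = -6465240.
Equal, so G lies in the plane and all four are coplanar.

Yes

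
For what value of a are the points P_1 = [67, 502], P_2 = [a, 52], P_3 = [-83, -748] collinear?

Collinearity: (P_2 − P_1) must be parallel to (P_3 − P_1) = (-150, -1250).
Cross-multiplying the components: (a − 67)·(-1250) = (-450)·(-150).
Solving gives a = 13.

13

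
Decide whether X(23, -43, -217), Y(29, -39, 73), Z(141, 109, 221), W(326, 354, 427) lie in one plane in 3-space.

With X as base: XY = (6, 4, 290), XZ = (118, 152, 438), XW = (303, 397, 644).
XZ × XW = (-75998, 56722, 790).
XY · (XZ × XW) = 0.
The scalar triple product vanishes, so the four points are coplanar.

Yes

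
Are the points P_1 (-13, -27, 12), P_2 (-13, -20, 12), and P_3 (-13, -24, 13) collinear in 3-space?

No

P_1P_2 = (0, 7, 0), P_1P_3 = (0, 3, 1).
P_1P_2 × P_1P_3 = (7, 0, 0).
The cross product is nonzero, so the points do not lie on one line.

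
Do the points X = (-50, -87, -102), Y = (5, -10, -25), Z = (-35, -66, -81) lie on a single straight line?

Yes

XY = (55, 77, 77), XZ = (15, 21, 21).
XY × XZ = (0, 0, 0).
The cross product vanishes, so the three points are collinear.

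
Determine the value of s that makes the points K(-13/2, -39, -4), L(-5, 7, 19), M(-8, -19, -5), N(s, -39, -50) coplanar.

-31/2

Coplanarity ⇔ det[KL; KM; KN] = 0.
Expanding, this is linear in s: (-506)s + (-7843) = 0.
So s = -31/2.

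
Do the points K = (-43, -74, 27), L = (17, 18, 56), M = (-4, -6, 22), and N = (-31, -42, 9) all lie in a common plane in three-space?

No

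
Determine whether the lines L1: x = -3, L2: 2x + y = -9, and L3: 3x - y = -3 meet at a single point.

Lines aᵢx + bᵢy = cᵢ with pairwise distinct directions are concurrent exactly when det[aᵢ bᵢ cᵢ] = 0.
Here the determinant is 3.
Nonzero, so no common point exists.

No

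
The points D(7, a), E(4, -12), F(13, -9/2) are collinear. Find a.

-19/2

Collinearity: (D − E) must be parallel to (F − E) = (9, 15/2).
Cross-multiplying the components: (a − (-12))·(9) = (3)·(15/2).
Solving gives a = -19/2.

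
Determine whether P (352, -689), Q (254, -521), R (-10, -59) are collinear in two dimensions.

PQ = (-98, 168), PR = (-362, 630).
det[PQ; PR] = (-98)(630) − (168)(-362) = -924.
The determinant is nonzero, so they are not collinear.

No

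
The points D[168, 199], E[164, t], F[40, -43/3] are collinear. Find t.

577/3

Collinearity: (E − D) must be parallel to (F − D) = (-128, -640/3).
Cross-multiplying the components: (t − 199)·(-128) = (-4)·(-640/3).
Solving gives t = 577/3.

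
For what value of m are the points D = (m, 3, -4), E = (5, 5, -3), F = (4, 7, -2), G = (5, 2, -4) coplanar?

The points are coplanar iff DE · (DF × DG) = 0.
Expanding, this is linear in m: (-1)m + (6) = 0.
So m = 6.

6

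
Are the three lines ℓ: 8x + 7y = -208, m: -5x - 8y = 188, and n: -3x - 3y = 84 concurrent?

Yes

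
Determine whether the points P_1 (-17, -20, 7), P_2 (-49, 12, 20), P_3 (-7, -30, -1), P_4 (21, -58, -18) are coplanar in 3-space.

The four points are coplanar iff the 3×3 determinant with rows P_1P_2, P_1P_3, P_1P_4 is zero.
Rows: (-32, 32, 13), (10, -10, -8), (38, -38, -25).
Expanding along the first row: (-32)(-54) − (32)(54) + (13)(0) = 0.
Zero determinant ⇒ coplanar.

Yes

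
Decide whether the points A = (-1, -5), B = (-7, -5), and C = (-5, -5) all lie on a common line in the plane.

Yes

AB = (-6, 0), AC = (-4, 0).
Twice the signed area of △ABC is (-6)(0) − (0)(-4) = 0.
The triangle is degenerate (zero area), so the points are collinear.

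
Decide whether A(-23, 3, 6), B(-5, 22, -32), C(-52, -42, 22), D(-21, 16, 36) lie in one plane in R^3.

Yes

With A as base: AB = (18, 19, -38), AC = (-29, -45, 16), AD = (2, 13, 30).
AC × AD = (-1558, 902, -287).
AB · (AC × AD) = 0.
The scalar triple product vanishes, so the four points are coplanar.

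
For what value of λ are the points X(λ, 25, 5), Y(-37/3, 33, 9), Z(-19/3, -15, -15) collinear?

Direction YZ = (6, -48, -24). From the y-coordinate of X, the parameter along the line is τ = (25 − 33)/(-48) = 1/6.
Then λ = (-37/3) + 1/6·(6) = -34/3.

-34/3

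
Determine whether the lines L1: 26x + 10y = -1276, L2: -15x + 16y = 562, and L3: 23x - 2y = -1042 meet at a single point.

Intersecting L1 and L2: solving the 2×2 system gives (x, y) = (-46, -8).
Substitute into L3: (23)(-46) + (-2)(-8) = -1042.
This equals -1042, so (-46, -8) lies on all three lines and they are concurrent.

Yes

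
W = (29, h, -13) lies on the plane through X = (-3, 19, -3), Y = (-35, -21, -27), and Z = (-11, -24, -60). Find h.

A normal to the plane is n = XY × XZ = (1248, -1632, 1056).
W lies in the plane iff n · XW = 0.
This gives (-1632)h + (60384) = 0, so h = 37.

37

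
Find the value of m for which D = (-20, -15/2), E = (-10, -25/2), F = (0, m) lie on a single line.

-35/2

The three points are collinear iff det[DE; DF] = 0.
This determinant is linear in m: (10)m + (175) = 0, so m = -35/2.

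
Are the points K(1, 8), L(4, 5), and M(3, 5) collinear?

KL = (3, -3), KM = (2, -3).
If collinear, KM would be a scalar multiple of KL. But (3)·(-3) ≠ (-3)·(2) (difference -3), so they are not parallel; the points are not collinear.

No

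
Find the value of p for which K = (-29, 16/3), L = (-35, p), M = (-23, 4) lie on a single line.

20/3

The three points are collinear iff det[KL; KM] = 0.
This determinant is linear in p: (-6)p + (40) = 0, so p = 20/3.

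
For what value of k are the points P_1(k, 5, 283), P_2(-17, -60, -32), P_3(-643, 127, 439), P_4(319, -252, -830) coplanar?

-87

The points are coplanar iff P_1P_2 · (P_1P_3 × P_1P_4) = 0.
Expanding, this is linear in k: (58794)k + (5115078) = 0.
So k = -87.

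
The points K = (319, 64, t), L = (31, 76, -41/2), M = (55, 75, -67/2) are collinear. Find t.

-353/2

Direction LM = (24, -1, -13). From the x-coordinate of K, the parameter along the line is τ = (319 − 31)/24 = 12.
Then t = (-41/2) + 12·(-13) = -353/2.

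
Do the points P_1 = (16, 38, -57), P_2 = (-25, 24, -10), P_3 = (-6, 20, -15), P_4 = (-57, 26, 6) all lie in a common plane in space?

Yes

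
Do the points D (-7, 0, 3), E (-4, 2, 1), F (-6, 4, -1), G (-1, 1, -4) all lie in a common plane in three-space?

With D as base: DE = (3, 2, -2), DF = (1, 4, -4), DG = (6, 1, -7).
DF × DG = (-24, -17, -23).
DE · (DF × DG) = -60.
Since -60 ≠ 0, the four points are not coplanar.

No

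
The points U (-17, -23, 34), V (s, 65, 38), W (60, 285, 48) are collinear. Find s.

5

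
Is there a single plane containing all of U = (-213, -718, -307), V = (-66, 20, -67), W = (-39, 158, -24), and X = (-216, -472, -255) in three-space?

No

A normal to the plane through U, V, W is n = UV × UW = (-1386, 159, 360).
The plane has equation n·P = 70536. For X: n·X = 132528.
132528 ≠ 70536, so X is off the plane.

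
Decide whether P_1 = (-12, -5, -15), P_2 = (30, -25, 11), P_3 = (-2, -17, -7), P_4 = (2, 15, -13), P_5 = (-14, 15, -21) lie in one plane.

Yes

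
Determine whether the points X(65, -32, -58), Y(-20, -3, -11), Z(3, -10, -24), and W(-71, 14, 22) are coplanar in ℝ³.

A normal to the plane through X, Y, Z is n = XY × XZ = (-48, -24, -72).
The plane has equation n·P = 1824. For W: n·W = 1488.
1488 ≠ 1824, so W is off the plane.

No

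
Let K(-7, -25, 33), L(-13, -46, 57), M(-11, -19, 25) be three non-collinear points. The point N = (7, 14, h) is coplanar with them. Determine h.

-11

A normal to the plane is n = KL × KM = (24, -144, -120).
N lies in the plane iff n · KN = 0.
This gives (-120)h + (-1320) = 0, so h = -11.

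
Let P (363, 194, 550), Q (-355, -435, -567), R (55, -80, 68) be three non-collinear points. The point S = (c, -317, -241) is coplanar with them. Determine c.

Coplanarity requires PQ · (PR × PS) = 0.
PQ = (-718, -629, -1117), PR = (-308, -274, -482); the triple product is linear in c with coefficient -2880 and constant term -285120.
Setting it to zero: c = -99.

-99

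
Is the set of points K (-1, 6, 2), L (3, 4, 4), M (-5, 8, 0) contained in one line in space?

Yes

KL = (4, -2, 2), KM = (-4, 2, -2).
KL × KM = (0, 0, 0).
The cross product vanishes, so the three points are collinear.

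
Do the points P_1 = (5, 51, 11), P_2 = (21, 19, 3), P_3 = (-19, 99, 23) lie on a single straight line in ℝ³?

P_1P_2 = (16, -32, -8), P_1P_3 = (-24, 48, 12).
Each component of P_1P_3 is -3/2 times the corresponding component of P_1P_2, so P_1P_3 = -3/2·P_1P_2 and the points are collinear.

Yes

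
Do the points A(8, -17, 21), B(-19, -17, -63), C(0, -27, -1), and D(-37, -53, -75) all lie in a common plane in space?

No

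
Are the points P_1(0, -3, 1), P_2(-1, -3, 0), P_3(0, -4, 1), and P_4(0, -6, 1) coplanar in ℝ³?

With P_1 as base: P_1P_2 = (-1, 0, -1), P_1P_3 = (0, -1, 0), P_1P_4 = (0, -3, 0).
P_1P_3 × P_1P_4 = (0, 0, 0).
P_1P_2 · (P_1P_3 × P_1P_4) = 0.
The scalar triple product vanishes, so the four points are coplanar.

Yes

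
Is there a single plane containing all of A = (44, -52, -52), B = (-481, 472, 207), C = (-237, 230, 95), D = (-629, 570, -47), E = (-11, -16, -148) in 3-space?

The plane through A, B, C has normal n = AB × AC = (3990, 4396, -806) and equation n·P = -11120.
Checking the remaining points: n·D = 33892, n·E = 5062.
Since n·D = 33892 ≠ -11120, D is off the plane and the points are not all coplanar.

No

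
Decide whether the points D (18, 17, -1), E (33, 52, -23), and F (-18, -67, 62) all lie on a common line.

No

DE = (15, 35, -22), DF = (-36, -84, 63).
Comparing components 2 and 3: (35)(63) − (-22)(-84) = 357 ≠ 0, so DE and DF are not parallel and the points are not collinear.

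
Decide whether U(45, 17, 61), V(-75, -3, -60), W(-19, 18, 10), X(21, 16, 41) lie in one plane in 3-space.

No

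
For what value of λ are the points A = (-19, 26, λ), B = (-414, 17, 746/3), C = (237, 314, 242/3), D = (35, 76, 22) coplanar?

50/3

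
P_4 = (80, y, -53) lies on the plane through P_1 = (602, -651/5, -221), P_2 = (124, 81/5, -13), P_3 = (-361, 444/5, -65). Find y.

Coplanarity requires P_1P_2 · (P_1P_3 × P_1P_4) = 0.
P_1P_2 = (-478, 732/5, 208), P_1P_3 = (-963, 219, 156); the triple product is linear in y with coefficient -125736 and constant term 7921368/5.
Setting it to zero: y = 63/5.

63/5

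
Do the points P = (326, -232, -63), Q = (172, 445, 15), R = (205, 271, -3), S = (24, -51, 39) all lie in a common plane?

Yes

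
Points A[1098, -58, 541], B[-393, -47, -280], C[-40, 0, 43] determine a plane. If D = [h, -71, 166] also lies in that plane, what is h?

Coplanarity requires AB · (AC × AD) = 0.
AB = (-1491, 11, -821), AC = (-1138, 58, -498); the triple product is linear in h with coefficient 42140 and constant term -21027860.
Setting it to zero: h = 499.

499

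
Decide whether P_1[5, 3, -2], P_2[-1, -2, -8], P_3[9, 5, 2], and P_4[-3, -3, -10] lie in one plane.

With P_1 as base: P_1P_2 = (-6, -5, -6), P_1P_3 = (4, 2, 4), P_1P_4 = (-8, -6, -8).
P_1P_3 × P_1P_4 = (8, 0, -8).
P_1P_2 · (P_1P_3 × P_1P_4) = 0.
The scalar triple product vanishes, so the four points are coplanar.

Yes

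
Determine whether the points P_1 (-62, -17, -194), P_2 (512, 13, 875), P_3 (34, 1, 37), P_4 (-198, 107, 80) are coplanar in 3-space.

The four points are coplanar iff the 3×3 determinant with rows P_1P_2, P_1P_3, P_1P_4 is zero.
Rows: (574, 30, 1069), (96, 18, 231), (-136, 124, 274).
Expanding along the first row: (574)(-23712) − (30)(57720) + (1069)(14352) = 0.
Zero determinant ⇒ coplanar.

Yes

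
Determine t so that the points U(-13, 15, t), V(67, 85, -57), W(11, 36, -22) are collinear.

Collinearity requires UV × UW = 0; each component is linear in t.
The x-component gives (-49)t + (-343) = 0, so t = -7.
The remaining components then also vanish.

-7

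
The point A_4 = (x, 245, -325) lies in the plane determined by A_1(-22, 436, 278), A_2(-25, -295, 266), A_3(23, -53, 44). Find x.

A normal to the plane is n = A_1A_2 × A_1A_3 = (165186, -1242, 34362).
A_4 lies in the plane iff n · A_1A_4 = 0.
This gives (165186)x + (-16848972) = 0, so x = 102.

102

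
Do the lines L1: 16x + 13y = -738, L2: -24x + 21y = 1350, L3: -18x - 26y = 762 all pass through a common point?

Lines aᵢx + bᵢy = cᵢ with pairwise distinct directions are concurrent exactly when det[aᵢ bᵢ cᵢ] = 0.
Here the determinant is 0.
It vanishes, so the lines are concurrent at (-51, 6).

Yes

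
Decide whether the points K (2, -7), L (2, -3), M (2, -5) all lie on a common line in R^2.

KL = (0, 4), KM = (0, 2).
det[KL; KM] = (0)(2) − (4)(0) = 0.
The determinant is zero, so the points are collinear.

Yes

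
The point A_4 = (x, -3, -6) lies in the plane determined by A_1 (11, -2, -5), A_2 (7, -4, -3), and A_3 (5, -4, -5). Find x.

Coplanarity requires A_1A_2 · (A_1A_3 × A_1A_4) = 0.
A_1A_2 = (-4, -2, 2), A_1A_3 = (-6, -2, 0); the triple product is linear in x with coefficient 4 and constant term -28.
Setting it to zero: x = 7.

7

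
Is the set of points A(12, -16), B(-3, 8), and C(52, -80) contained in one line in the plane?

AB = (-15, 24), AC = (40, -64).
Checking proportionality: AC = -8/3·AB, so the vectors are parallel and the points are collinear.

Yes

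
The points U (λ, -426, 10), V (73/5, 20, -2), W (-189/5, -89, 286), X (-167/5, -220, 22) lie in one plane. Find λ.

-71

The points are coplanar iff UV · (UW × UX) = 0.
Expanding, this is linear in λ: (-66504)λ + (-4721784) = 0.
So λ = -71.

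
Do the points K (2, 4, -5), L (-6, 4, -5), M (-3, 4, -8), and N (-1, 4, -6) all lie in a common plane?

With K as base: KL = (-8, 0, 0), KM = (-5, 0, -3), KN = (-3, 0, -1).
KM × KN = (0, 4, 0).
KL · (KM × KN) = 0.
The scalar triple product vanishes, so the four points are coplanar.

Yes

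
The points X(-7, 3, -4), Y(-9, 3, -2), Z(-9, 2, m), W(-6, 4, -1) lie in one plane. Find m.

-6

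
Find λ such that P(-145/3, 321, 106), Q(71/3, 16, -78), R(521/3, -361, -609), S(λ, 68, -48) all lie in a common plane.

Normal to plane PQR: n = (92587, 10632, 18606); plane equation n·X = 2730209/3.
Requiring n·S = 2730209/3: (92587)λ + (-170112) = 2730209/3.
So λ = 35/3.

35/3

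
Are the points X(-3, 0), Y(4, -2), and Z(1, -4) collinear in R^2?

No

XY = (7, -2), XZ = (4, -4).
det[XY; XZ] = (7)(-4) − (-2)(4) = -20.
The determinant is nonzero, so they are not collinear.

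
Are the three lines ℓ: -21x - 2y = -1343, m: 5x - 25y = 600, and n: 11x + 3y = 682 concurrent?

Yes

Intersecting ℓ and m: solving the 2×2 system gives (x, y) = (65, -11).
Substitute into n: (11)(65) + (3)(-11) = 682.
This equals 682, so (65, -11) lies on all three lines and they are concurrent.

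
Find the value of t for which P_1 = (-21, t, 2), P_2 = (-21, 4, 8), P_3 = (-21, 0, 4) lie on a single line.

-2

Collinearity requires P_1P_2 × P_1P_3 = 0; each component is linear in t.
The x-component gives (4)t + (8) = 0, so t = -2.
The remaining components then also vanish.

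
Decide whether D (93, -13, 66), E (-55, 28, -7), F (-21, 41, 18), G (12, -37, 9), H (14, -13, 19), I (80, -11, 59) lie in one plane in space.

Yes

The plane through D, E, F has normal n = DE × DF = (1974, 1218, -3318) and equation n·P = -51240.
Checking the remaining points: n·G = -51240, n·H = -51240, n·I = -51240.
All equal -51240, so all 6 points lie in one plane.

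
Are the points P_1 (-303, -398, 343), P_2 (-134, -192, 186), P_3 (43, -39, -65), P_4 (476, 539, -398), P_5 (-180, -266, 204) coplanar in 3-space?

Yes

The plane through P_1, P_2, P_3 has normal n = P_1P_2 × P_1P_3 = (-27685, 14630, -10605) and equation n·P = -1071700.
Checking the remaining points: n·P_4 = -1071700, n·P_5 = -1071700.
All equal -1071700, so all 5 points lie in one plane.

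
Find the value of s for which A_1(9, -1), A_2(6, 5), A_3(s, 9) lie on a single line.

4

Collinearity: (A_3 − A_1) must be parallel to (A_2 − A_1) = (-3, 6).
Cross-multiplying the components: (s − 9)·(6) = (10)·(-3).
Solving gives s = 4.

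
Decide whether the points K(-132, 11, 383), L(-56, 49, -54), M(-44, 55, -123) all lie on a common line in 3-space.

KL = (76, 38, -437), KM = (88, 44, -506).
Each component of KM is 22/19 times the corresponding component of KL, so KM = 22/19·KL and the points are collinear.

Yes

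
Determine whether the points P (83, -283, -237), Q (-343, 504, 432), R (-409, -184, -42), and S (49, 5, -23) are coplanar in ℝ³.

Yes

A normal to the plane through P, Q, R is n = PQ × PR = (87234, -246078, 345030).
The plane has equation n·X = -4891614. For S: n·S = -4891614.
Equal, so S lies in the plane and all four are coplanar.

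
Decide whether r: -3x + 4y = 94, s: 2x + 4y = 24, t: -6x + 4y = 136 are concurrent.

Yes

The three lines meet at one point iff the augmented coefficient matrix [aᵢ bᵢ cᵢ] has rank < 3, i.e. its determinant vanishes.
Here the determinant is 0.
It vanishes, so the lines are concurrent at (-14, 13).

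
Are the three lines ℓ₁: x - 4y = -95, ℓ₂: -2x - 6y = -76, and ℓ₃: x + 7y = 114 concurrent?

Yes

Intersecting ℓ₁ and ℓ₂: solving the 2×2 system gives (x, y) = (-19, 19).
Substitute into ℓ₃: (1)(-19) + (7)(19) = 114.
This equals 114, so (-19, 19) lies on all three lines and they are concurrent.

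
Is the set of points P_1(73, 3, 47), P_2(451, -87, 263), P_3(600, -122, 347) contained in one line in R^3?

No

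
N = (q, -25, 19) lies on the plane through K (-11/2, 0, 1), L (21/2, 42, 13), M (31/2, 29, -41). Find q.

-20

Coplanarity requires KL · (KM × KN) = 0.
KL = (16, 42, 12), KM = (21, 29, -42); the triple product is linear in q with coefficient -2112 and constant term -42240.
Setting it to zero: q = -20.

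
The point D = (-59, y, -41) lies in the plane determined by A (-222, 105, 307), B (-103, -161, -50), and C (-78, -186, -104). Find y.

-52

A normal to the plane is n = AB × AC = (5439, -2499, 3675).
D lies in the plane iff n · AD = 0.
This gives (-2499)y + (-129948) = 0, so y = -52.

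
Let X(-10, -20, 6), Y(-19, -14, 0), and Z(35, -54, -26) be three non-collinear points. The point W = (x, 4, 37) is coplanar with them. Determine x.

-41

Coplanarity requires XY · (XZ × XW) = 0.
XY = (-9, 6, -6), XZ = (45, -34, -32); the triple product is linear in x with coefficient -396 and constant term -16236.
Setting it to zero: x = -41.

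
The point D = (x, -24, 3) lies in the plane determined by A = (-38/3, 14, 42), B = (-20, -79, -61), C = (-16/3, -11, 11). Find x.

A normal to the plane is n = AB × AC = (308, -2948/3, 2596/3).
D lies in the plane iff n · AD = 0.
This gives (308)x + (22484/3) = 0, so x = -73/3.

-73/3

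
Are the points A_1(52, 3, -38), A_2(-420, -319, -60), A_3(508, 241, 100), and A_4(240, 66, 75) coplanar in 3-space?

Yes

With A_1 as base: A_1A_2 = (-472, -322, -22), A_1A_3 = (456, 238, 138), A_1A_4 = (188, 63, 113).
A_1A_3 × A_1A_4 = (18200, -25584, -16016).
A_1A_2 · (A_1A_3 × A_1A_4) = 0.
The scalar triple product vanishes, so the four points are coplanar.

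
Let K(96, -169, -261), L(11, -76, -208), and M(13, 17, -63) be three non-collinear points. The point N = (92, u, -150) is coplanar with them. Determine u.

A normal to the plane is n = KL × KM = (8556, 12431, -8091).
N lies in the plane iff n · KN = 0.
This gives (12431)u + (1168514) = 0, so u = -94.

-94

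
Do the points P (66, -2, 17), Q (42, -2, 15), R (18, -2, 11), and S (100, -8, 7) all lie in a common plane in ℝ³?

A normal to the plane through P, Q, R is n = PQ × PR = (0, -48, 0).
The plane has equation n·X = 96. For S: n·S = 384.
384 ≠ 96, so S is off the plane.

No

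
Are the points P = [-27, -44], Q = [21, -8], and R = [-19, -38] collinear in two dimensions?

Yes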